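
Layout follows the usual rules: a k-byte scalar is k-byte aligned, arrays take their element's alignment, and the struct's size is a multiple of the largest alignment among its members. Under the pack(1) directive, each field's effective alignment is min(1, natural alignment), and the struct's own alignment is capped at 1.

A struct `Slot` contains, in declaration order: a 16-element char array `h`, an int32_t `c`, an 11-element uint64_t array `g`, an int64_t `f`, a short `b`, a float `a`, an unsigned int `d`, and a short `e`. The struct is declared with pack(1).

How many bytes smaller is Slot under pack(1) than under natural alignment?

natural layout:
  h at 0 (size 16, align 1) → ends 16
  c at 16 (size 4, align 4) → ends 20
  pad 4 to align 8 for g
  g at 24 (size 88, align 8) → ends 112
  f at 112 (size 8, align 8) → ends 120
  b at 120 (size 2, align 2) → ends 122
  pad 2 to align 4 for a
  a at 124 (size 4, align 4) → ends 128
  d at 128 (size 4, align 4) → ends 132
  e at 132 (size 2, align 2) → ends 134
  tail pad 2 to reach multiple of 8
  total 136 bytes, alignment 8
packed(1) layout:
  h at 0 (size 16, align 1) → ends 16
  c at 16 (size 4, align 1) → ends 20
  g at 20 (size 88, align 1) → ends 108
  f at 108 (size 8, align 1) → ends 116
  b at 116 (size 2, align 1) → ends 118
  a at 118 (size 4, align 1) → ends 122
  d at 122 (size 4, align 1) → ends 126
  e at 126 (size 2, align 1) → ends 128
  total 128 bytes, alignment 1
136 − 128 = 8

8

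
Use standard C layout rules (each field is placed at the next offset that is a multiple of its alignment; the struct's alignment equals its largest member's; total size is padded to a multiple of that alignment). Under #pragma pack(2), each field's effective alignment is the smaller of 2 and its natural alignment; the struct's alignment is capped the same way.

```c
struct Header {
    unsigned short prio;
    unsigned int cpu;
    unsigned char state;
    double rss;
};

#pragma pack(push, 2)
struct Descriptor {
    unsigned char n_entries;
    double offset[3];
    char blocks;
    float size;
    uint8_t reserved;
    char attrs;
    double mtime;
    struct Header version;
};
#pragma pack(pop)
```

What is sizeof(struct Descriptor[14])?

Header: @0: prio [2B, align 2] → 2; +2 pad (align 4); @4: cpu [4B, align 4] → 8; @8: state [1B, align 1] → 9; +7 pad (align 8); @16: rss [8B, align 8] → 24; size 24, align 8
@0: n_entries [1B, align 1] → 1
+1 pad (align 2)
@2: offset [24B, align 2] → 26
@26: blocks [1B, align 1] → 27
+1 pad (align 2)
@28: size [4B, align 2] → 32
@32: reserved [1B, align 1] → 33
@33: attrs [1B, align 1] → 34
@34: mtime [8B, align 2] → 42
@42: version [24B, align 2] → 66
size 66, align 2
array of 14: 14 × 66 = 924

924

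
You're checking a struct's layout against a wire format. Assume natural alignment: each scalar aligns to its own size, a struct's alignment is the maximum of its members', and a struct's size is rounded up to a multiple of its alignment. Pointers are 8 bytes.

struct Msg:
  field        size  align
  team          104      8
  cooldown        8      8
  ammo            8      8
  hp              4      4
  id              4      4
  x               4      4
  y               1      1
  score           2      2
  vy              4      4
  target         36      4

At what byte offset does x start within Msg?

@0: team [104B, align 8] → 104
@104: cooldown [8B, align 8] → 112
@112: ammo [8B, align 8] → 120
@120: hp [4B, align 4] → 124
@124: id [4B, align 4] → 128
@128: x [4B, align 4] → 132

128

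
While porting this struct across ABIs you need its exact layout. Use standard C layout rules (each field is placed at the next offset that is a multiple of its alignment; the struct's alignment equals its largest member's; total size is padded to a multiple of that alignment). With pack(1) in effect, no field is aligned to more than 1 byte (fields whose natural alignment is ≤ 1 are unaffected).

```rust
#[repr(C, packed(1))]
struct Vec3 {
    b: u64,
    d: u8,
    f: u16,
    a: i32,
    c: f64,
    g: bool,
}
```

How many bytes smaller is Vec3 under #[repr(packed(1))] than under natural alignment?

natural layout:
  b at 0 (size 8, align 8) → ends 8
  d at 8 (size 1, align 1) → ends 9
  pad 1 to align 2 for f
  f at 10 (size 2, align 2) → ends 12
  a at 12 (size 4, align 4) → ends 16
  c at 16 (size 8, align 8) → ends 24
  g at 24 (size 1, align 1) → ends 25
  tail pad 7 to reach multiple of 8
  total 32 bytes, alignment 8
packed(1) layout:
  b at 0 (size 8, align 1) → ends 8
  d at 8 (size 1, align 1) → ends 9
  f at 9 (size 2, align 1) → ends 11
  a at 11 (size 4, align 1) → ends 15
  c at 15 (size 8, align 1) → ends 23
  g at 23 (size 1, align 1) → ends 24
  total 24 bytes, alignment 1
32 − 24 = 8

8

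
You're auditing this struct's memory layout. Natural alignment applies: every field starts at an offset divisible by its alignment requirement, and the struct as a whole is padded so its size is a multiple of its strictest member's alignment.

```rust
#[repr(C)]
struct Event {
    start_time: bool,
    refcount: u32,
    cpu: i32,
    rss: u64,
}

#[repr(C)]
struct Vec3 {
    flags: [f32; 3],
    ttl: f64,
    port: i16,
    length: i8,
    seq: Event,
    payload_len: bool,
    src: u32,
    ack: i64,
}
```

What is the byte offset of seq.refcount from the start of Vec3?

Event: @0: start_time [1B, align 1] → 1; +3 pad (align 4); @4: refcount [4B, align 4] → 8; @8: cpu [4B, align 4] → 12; +4 pad (align 8); @16: rss [8B, align 8] → 24; size 24, align 8
@0: flags [12B, align 4] → 12
+4 pad (align 8)
@16: ttl [8B, align 8] → 24
@24: port [2B, align 2] → 26
@26: length [1B, align 1] → 27
+5 pad (align 8)
@32: seq [24B, align 8] → 56
within Event: refcount at 4
32 + 4 = 36

36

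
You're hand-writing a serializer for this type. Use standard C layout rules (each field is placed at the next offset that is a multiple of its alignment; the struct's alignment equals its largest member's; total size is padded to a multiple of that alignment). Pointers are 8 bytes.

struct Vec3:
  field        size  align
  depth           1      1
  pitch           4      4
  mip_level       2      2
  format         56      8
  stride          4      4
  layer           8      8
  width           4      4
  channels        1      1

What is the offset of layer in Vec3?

0..1  depth  (1B, 1-aligned)
1..4  -- padding (3B)
4..8  pitch  (4B, 4-aligned)
8..10  mip_level  (2B, 2-aligned)
10..16  -- padding (6B)
16..72  format  (56B, 8-aligned)
72..76  stride  (4B, 4-aligned)
76..80  -- padding (4B)
80..88  layer  (8B, 8-aligned)

80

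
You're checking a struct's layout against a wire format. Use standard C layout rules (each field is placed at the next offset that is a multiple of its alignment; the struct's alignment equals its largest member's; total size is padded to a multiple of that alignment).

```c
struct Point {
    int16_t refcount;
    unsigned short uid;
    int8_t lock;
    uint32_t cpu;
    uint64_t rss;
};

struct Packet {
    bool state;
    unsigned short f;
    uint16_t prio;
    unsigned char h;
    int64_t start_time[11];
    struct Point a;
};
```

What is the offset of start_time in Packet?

Point: refcount at 0 (size 2, align 2) → ends 2; uid at 2 (size 2, align 2) → ends 4; lock at 4 (size 1, align 1) → ends 5; pad 3 to align 4 for cpu; cpu at 8 (size 4, align 4) → ends 12; pad 4 to align 8 for rss; rss at 16 (size 8, align 8) → ends 24; total 24 bytes, alignment 8
state at 0 (size 1, align 1) → ends 1
pad 1 to align 2 for f
f at 2 (size 2, align 2) → ends 4
prio at 4 (size 2, align 2) → ends 6
h at 6 (size 1, align 1) → ends 7
pad 1 to align 8 for start_time
start_time at 8 (size 88, align 8) → ends 96

8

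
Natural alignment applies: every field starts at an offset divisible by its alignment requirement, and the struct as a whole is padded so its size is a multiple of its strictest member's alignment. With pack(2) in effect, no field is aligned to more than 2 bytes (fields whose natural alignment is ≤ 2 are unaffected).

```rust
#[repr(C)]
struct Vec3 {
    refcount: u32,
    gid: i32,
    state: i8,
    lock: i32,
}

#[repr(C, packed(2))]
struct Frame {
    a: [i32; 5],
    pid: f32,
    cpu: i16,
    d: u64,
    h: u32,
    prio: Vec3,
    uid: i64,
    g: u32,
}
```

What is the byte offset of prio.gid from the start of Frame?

42

Vec3: 0..4  refcount  (4B, 4-aligned); 4..8  gid  (4B, 4-aligned); 8..9  state  (1B, 1-aligned); 9..12  -- padding (3B); 12..16  lock  (4B, 4-aligned); sizeof = 16, alignof = 4
0..20  a  (20B, 2-aligned)
20..24  pid  (4B, 2-aligned)
24..26  cpu  (2B, 2-aligned)
26..34  d  (8B, 2-aligned)
34..38  h  (4B, 2-aligned)
38..54  prio  (16B, 2-aligned)
within Vec3: gid at 4
38 + 4 = 42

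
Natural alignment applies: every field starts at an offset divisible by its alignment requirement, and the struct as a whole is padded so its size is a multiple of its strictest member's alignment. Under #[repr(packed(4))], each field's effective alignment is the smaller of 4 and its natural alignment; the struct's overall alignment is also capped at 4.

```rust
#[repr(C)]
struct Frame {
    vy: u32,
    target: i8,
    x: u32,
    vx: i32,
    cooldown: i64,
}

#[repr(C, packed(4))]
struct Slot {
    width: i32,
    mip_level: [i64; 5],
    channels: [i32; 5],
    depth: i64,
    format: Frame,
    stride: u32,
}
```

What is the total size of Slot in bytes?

100

Frame: vy at 0 (size 4, align 4) → ends 4; target at 4 (size 1, align 1) → ends 5; pad 3 to align 4 for x; x at 8 (size 4, align 4) → ends 12; vx at 12 (size 4, align 4) → ends 16; cooldown at 16 (size 8, align 8) → ends 24; total 24 bytes, alignment 8
width at 0 (size 4, align 4) → ends 4
mip_level at 4 (size 40, align 4) → ends 44
channels at 44 (size 20, align 4) → ends 64
depth at 64 (size 8, align 4) → ends 72
format at 72 (size 24, align 4) → ends 96
stride at 96 (size 4, align 4) → ends 100
total 100 bytes, alignment 4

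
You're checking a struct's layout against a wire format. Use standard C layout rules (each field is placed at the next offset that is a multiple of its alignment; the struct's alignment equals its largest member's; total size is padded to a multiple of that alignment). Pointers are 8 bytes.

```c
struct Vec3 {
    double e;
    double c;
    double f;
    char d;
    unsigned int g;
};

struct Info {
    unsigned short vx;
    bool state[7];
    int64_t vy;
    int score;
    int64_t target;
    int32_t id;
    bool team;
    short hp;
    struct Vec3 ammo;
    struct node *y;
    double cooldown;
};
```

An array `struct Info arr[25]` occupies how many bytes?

Vec3: 0..8  e  (8B, 8-aligned); 8..16  c  (8B, 8-aligned); 16..24  f  (8B, 8-aligned); 24..25  d  (1B, 1-aligned); 25..28  -- padding (3B); 28..32  g  (4B, 4-aligned); sizeof = 32, alignof = 8
0..2  vx  (2B, 2-aligned)
2..9  state  (7B, 1-aligned)
9..16  -- padding (7B)
16..24  vy  (8B, 8-aligned)
24..28  score  (4B, 4-aligned)
28..32  -- padding (4B)
32..40  target  (8B, 8-aligned)
40..44  id  (4B, 4-aligned)
44..45  team  (1B, 1-aligned)
45..46  -- padding (1B)
46..48  hp  (2B, 2-aligned)
48..80  ammo  (32B, 8-aligned)
80..88  y  (8B, 8-aligned)
88..96  cooldown  (8B, 8-aligned)
sizeof = 96, alignof = 8
array of 25: 25 × 96 = 2400

2400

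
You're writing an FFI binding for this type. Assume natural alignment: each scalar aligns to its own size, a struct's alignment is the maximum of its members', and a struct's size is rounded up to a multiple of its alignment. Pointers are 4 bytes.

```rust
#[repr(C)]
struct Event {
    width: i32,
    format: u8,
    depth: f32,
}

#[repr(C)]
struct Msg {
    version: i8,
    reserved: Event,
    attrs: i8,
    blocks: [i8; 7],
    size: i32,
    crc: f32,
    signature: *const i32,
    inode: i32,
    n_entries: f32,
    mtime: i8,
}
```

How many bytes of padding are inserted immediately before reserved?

3

Event: @0: width [4B, align 4] → 4; @4: format [1B, align 1] → 5; +3 pad (align 4); @8: depth [4B, align 4] → 12; size 12, align 4
@0: version [1B, align 1] → 1
+3 pad (align 4)
@4: reserved [12B, align 4] → 16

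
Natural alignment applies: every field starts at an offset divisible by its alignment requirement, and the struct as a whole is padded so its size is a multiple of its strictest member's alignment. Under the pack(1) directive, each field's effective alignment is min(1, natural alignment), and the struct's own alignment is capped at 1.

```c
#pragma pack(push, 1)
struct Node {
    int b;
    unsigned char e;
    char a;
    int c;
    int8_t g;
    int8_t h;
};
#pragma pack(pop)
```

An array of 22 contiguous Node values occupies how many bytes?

264

b at 0 (size 4, align 1) → ends 4
e at 4 (size 1, align 1) → ends 5
a at 5 (size 1, align 1) → ends 6
c at 6 (size 4, align 1) → ends 10
g at 10 (size 1, align 1) → ends 11
h at 11 (size 1, align 1) → ends 12
total 12 bytes, alignment 1
array of 22: 22 × 12 = 264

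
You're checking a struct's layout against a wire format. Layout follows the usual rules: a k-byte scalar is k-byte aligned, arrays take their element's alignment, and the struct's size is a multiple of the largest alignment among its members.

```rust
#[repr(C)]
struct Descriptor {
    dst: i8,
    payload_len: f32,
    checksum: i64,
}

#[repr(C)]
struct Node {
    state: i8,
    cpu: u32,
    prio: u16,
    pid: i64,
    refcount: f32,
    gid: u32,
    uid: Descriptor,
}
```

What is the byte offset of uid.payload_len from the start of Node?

Descriptor: @0: dst [1B, align 1] → 1; +3 pad (align 4); @4: payload_len [4B, align 4] → 8; @8: checksum [8B, align 8] → 16; size 16, align 8
@0: state [1B, align 1] → 1
+3 pad (align 4)
@4: cpu [4B, align 4] → 8
@8: prio [2B, align 2] → 10
+6 pad (align 8)
@16: pid [8B, align 8] → 24
@24: refcount [4B, align 4] → 28
@28: gid [4B, align 4] → 32
@32: uid [16B, align 8] → 48
within Descriptor: payload_len at 4
32 + 4 = 36

36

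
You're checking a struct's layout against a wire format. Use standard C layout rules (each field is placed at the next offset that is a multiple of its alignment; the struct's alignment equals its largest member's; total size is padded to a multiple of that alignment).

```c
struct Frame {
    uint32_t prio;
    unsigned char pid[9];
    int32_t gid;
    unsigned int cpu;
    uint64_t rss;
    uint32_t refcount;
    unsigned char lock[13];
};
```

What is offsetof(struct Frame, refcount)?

32

0..4  prio  (4B, 4-aligned)
4..13  pid  (9B, 1-aligned)
13..16  -- padding (3B)
16..20  gid  (4B, 4-aligned)
20..24  cpu  (4B, 4-aligned)
24..32  rss  (8B, 8-aligned)
32..36  refcount  (4B, 4-aligned)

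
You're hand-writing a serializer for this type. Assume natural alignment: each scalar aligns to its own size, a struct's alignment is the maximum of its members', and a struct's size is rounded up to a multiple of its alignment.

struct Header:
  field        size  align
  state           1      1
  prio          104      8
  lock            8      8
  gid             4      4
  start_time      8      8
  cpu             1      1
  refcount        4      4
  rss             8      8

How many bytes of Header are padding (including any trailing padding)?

0..1  state  (1B, 1-aligned)
1..8  -- padding (7B)
8..112  prio  (104B, 8-aligned)
112..120  lock  (8B, 8-aligned)
120..124  gid  (4B, 4-aligned)
124..128  -- padding (4B)
128..136  start_time  (8B, 8-aligned)
136..137  cpu  (1B, 1-aligned)
137..140  -- padding (3B)
140..144  refcount  (4B, 4-aligned)
144..152  rss  (8B, 8-aligned)
sizeof = 152, alignof = 8
data bytes 138, size 152 → padding 14

14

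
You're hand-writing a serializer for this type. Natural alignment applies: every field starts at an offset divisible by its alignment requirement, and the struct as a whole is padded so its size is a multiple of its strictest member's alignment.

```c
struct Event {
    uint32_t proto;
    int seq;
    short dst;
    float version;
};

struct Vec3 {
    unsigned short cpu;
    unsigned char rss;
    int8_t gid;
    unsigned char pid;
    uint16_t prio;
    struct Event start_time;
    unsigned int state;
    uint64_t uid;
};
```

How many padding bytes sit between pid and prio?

Event: proto at 0 (size 4, align 4) → ends 4; seq at 4 (size 4, align 4) → ends 8; dst at 8 (size 2, align 2) → ends 10; pad 2 to align 4 for version; version at 12 (size 4, align 4) → ends 16; total 16 bytes, alignment 4
cpu at 0 (size 2, align 2) → ends 2
rss at 2 (size 1, align 1) → ends 3
gid at 3 (size 1, align 1) → ends 4
pid at 4 (size 1, align 1) → ends 5
pad 1 to align 2 for prio
prio at 6 (size 2, align 2) → ends 8

1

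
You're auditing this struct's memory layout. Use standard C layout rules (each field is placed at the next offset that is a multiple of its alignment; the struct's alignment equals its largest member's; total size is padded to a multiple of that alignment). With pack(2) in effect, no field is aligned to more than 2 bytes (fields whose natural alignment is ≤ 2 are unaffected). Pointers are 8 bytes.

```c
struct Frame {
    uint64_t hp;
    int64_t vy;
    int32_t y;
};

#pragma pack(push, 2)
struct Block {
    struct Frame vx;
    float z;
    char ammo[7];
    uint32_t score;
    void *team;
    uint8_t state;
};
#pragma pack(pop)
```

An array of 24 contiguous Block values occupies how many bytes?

Frame: @0: hp [8B, align 8] → 8; @8: vy [8B, align 8] → 16; @16: y [4B, align 4] → 20; +4 tail pad (align 8); size 24, align 8
@0: vx [24B, align 2] → 24
@24: z [4B, align 2] → 28
@28: ammo [7B, align 1] → 35
+1 pad (align 2)
@36: score [4B, align 2] → 40
@40: team [8B, align 2] → 48
@48: state [1B, align 1] → 49
+1 tail pad (align 2)
size 50, align 2
array of 24: 24 × 50 = 1200

1200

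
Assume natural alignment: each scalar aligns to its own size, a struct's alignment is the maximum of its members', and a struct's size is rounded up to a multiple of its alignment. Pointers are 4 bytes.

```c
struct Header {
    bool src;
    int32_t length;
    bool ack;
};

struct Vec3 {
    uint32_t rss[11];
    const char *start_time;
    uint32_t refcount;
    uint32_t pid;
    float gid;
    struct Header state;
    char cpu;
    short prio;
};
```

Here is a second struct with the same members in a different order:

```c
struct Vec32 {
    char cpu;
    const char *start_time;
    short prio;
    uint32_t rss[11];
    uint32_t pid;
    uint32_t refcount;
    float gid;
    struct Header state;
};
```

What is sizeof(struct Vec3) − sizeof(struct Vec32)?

-4

Header: src at 0 (size 1, align 1) → ends 1; pad 3 to align 4 for length; length at 4 (size 4, align 4) → ends 8; ack at 8 (size 1, align 1) → ends 9; tail pad 3 to reach multiple of 4; total 12 bytes, alignment 4
rss at 0 (size 44, align 4) → ends 44
start_time at 44 (size 4, align 4) → ends 48
refcount at 48 (size 4, align 4) → ends 52
pid at 52 (size 4, align 4) → ends 56
gid at 56 (size 4, align 4) → ends 60
state at 60 (size 12, align 4) → ends 72
cpu at 72 (size 1, align 1) → ends 73
pad 1 to align 2 for prio
prio at 74 (size 2, align 2) → ends 76
total 76 bytes, alignment 4
— Vec32 —
cpu at 0 (size 1, align 1) → ends 1
pad 3 to align 4 for start_time
start_time at 4 (size 4, align 4) → ends 8
prio at 8 (size 2, align 2) → ends 10
pad 2 to align 4 for rss
rss at 12 (size 44, align 4) → ends 56
pid at 56 (size 4, align 4) → ends 60
refcount at 60 (size 4, align 4) → ends 64
gid at 64 (size 4, align 4) → ends 68
state at 68 (size 12, align 4) → ends 80
total 80 bytes, alignment 4
76 − 80 = -4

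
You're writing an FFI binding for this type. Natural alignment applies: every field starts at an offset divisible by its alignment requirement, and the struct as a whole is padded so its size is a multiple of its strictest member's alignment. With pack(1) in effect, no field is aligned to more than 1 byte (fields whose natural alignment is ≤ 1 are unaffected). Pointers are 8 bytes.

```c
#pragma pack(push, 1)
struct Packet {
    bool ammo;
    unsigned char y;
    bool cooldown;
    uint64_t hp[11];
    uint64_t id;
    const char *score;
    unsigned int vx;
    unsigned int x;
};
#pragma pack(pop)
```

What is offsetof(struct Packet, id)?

91

0..1  ammo  (1B, 1-aligned)
1..2  y  (1B, 1-aligned)
2..3  cooldown  (1B, 1-aligned)
3..91  hp  (88B, 1-aligned)
91..99  id  (8B, 1-aligned)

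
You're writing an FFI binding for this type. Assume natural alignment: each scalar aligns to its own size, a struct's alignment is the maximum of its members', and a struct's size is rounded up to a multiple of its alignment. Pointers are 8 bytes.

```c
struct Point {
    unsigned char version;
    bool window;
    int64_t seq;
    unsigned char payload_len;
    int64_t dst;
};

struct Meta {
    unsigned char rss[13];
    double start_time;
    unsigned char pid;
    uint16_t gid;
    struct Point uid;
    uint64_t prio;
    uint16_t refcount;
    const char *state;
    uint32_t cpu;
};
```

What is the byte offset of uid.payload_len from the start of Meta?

48

Point: @0: version [1B, align 1] → 1; @1: window [1B, align 1] → 2; +6 pad (align 8); @8: seq [8B, align 8] → 16; @16: payload_len [1B, align 1] → 17; +7 pad (align 8); @24: dst [8B, align 8] → 32; size 32, align 8
@0: rss [13B, align 1] → 13
+3 pad (align 8)
@16: start_time [8B, align 8] → 24
@24: pid [1B, align 1] → 25
+1 pad (align 2)
@26: gid [2B, align 2] → 28
+4 pad (align 8)
@32: uid [32B, align 8] → 64
within Point: payload_len at 16
32 + 16 = 48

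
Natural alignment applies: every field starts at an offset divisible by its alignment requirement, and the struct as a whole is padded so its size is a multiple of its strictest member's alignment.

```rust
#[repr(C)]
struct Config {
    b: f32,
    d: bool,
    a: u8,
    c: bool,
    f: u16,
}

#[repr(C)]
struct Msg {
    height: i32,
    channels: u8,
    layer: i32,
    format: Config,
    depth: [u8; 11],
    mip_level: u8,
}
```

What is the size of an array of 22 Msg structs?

Config: b at 0 (size 4, align 4) → ends 4; d at 4 (size 1, align 1) → ends 5; a at 5 (size 1, align 1) → ends 6; c at 6 (size 1, align 1) → ends 7; pad 1 to align 2 for f; f at 8 (size 2, align 2) → ends 10; tail pad 2 to reach multiple of 4; total 12 bytes, alignment 4
height at 0 (size 4, align 4) → ends 4
channels at 4 (size 1, align 1) → ends 5
pad 3 to align 4 for layer
layer at 8 (size 4, align 4) → ends 12
format at 12 (size 12, align 4) → ends 24
depth at 24 (size 11, align 1) → ends 35
mip_level at 35 (size 1, align 1) → ends 36
total 36 bytes, alignment 4
array of 22: 22 × 36 = 792

792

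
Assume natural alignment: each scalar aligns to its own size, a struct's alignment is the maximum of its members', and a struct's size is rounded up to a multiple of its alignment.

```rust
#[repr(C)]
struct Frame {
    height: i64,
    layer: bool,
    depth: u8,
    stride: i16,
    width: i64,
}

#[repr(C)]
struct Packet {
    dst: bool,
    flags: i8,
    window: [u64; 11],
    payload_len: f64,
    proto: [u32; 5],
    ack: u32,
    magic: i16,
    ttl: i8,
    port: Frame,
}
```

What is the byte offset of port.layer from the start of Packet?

Frame: height at 0 (size 8, align 8) → ends 8; layer at 8 (size 1, align 1) → ends 9; depth at 9 (size 1, align 1) → ends 10; stride at 10 (size 2, align 2) → ends 12; pad 4 to align 8 for width; width at 16 (size 8, align 8) → ends 24; total 24 bytes, alignment 8
dst at 0 (size 1, align 1) → ends 1
flags at 1 (size 1, align 1) → ends 2
pad 6 to align 8 for window
window at 8 (size 88, align 8) → ends 96
payload_len at 96 (size 8, align 8) → ends 104
proto at 104 (size 20, align 4) → ends 124
ack at 124 (size 4, align 4) → ends 128
magic at 128 (size 2, align 2) → ends 130
ttl at 130 (size 1, align 1) → ends 131
pad 5 to align 8 for port
port at 136 (size 24, align 8) → ends 160
within Frame: layer at 8
136 + 8 = 144

144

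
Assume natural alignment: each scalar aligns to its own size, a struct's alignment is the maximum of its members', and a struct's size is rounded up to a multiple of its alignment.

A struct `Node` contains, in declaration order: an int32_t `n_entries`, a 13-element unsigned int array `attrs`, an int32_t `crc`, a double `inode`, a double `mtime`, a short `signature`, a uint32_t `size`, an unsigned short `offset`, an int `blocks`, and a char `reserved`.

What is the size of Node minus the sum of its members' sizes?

15

0..4  n_entries  (4B, 4-aligned)
4..56  attrs  (52B, 4-aligned)
56..60  crc  (4B, 4-aligned)
60..64  -- padding (4B)
64..72  inode  (8B, 8-aligned)
72..80  mtime  (8B, 8-aligned)
80..82  signature  (2B, 2-aligned)
82..84  -- padding (2B)
84..88  size  (4B, 4-aligned)
88..90  offset  (2B, 2-aligned)
90..92  -- padding (2B)
92..96  blocks  (4B, 4-aligned)
96..97  reserved  (1B, 1-aligned)
97..104  -- tail padding (7B)
sizeof = 104, alignof = 8
data bytes 89, size 104 → padding 15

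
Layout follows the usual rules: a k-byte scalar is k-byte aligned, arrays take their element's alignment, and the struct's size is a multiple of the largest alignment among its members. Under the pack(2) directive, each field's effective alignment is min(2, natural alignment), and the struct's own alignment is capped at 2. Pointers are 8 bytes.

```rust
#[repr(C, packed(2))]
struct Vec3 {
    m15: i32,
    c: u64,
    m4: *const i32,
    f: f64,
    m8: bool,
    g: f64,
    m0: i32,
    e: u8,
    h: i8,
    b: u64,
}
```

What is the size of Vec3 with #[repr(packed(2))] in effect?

52

0..4  m15  (4B, 2-aligned)
4..12  c  (8B, 2-aligned)
12..20  m4  (8B, 2-aligned)
20..28  f  (8B, 2-aligned)
28..29  m8  (1B, 1-aligned)
29..30  -- padding (1B)
30..38  g  (8B, 2-aligned)
38..42  m0  (4B, 2-aligned)
42..43  e  (1B, 1-aligned)
43..44  h  (1B, 1-aligned)
44..52  b  (8B, 2-aligned)
sizeof = 52, alignof = 2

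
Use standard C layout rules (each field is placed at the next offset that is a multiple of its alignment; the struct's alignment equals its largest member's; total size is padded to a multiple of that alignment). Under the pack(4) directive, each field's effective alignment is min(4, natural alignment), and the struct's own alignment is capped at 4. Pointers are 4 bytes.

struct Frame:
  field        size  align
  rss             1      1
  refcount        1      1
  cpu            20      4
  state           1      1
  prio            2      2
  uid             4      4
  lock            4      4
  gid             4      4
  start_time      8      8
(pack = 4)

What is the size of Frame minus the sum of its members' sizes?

3

@0: rss [1B, align 1] → 1
@1: refcount [1B, align 1] → 2
+2 pad (align 4)
@4: cpu [20B, align 4] → 24
@24: state [1B, align 1] → 25
+1 pad (align 2)
@26: prio [2B, align 2] → 28
@28: uid [4B, align 4] → 32
@32: lock [4B, align 4] → 36
@36: gid [4B, align 4] → 40
@40: start_time [8B, align 4] → 48
size 48, align 4
data bytes 45, size 48 → padding 3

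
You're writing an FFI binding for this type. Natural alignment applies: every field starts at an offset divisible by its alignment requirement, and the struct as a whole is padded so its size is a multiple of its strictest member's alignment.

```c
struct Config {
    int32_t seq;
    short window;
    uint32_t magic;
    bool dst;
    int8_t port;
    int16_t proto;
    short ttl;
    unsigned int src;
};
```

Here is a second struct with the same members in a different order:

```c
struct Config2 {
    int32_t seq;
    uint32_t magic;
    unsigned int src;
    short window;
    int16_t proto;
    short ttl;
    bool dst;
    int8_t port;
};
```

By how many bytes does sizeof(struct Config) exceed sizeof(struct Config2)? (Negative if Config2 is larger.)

0..4  seq  (4B, 4-aligned)
4..6  window  (2B, 2-aligned)
6..8  -- padding (2B)
8..12  magic  (4B, 4-aligned)
12..13  dst  (1B, 1-aligned)
13..14  port  (1B, 1-aligned)
14..16  proto  (2B, 2-aligned)
16..18  ttl  (2B, 2-aligned)
18..20  -- padding (2B)
20..24  src  (4B, 4-aligned)
sizeof = 24, alignof = 4
— Config2 —
0..4  seq  (4B, 4-aligned)
4..8  magic  (4B, 4-aligned)
8..12  src  (4B, 4-aligned)
12..14  window  (2B, 2-aligned)
14..16  proto  (2B, 2-aligned)
16..18  ttl  (2B, 2-aligned)
18..19  dst  (1B, 1-aligned)
19..20  port  (1B, 1-aligned)
sizeof = 20, alignof = 4
24 − 20 = 4

4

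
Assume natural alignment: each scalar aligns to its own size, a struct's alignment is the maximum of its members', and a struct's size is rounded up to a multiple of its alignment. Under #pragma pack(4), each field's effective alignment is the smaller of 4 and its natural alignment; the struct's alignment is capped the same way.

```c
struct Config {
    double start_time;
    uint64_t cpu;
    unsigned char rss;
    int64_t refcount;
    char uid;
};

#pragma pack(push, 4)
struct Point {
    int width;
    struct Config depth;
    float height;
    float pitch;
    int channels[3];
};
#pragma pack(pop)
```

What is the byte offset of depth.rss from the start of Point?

20

Config: @0: start_time [8B, align 8] → 8; @8: cpu [8B, align 8] → 16; @16: rss [1B, align 1] → 17; +7 pad (align 8); @24: refcount [8B, align 8] → 32; @32: uid [1B, align 1] → 33; +7 tail pad (align 8); size 40, align 8
@0: width [4B, align 4] → 4
@4: depth [40B, align 4] → 44
within Config: rss at 16
4 + 16 = 20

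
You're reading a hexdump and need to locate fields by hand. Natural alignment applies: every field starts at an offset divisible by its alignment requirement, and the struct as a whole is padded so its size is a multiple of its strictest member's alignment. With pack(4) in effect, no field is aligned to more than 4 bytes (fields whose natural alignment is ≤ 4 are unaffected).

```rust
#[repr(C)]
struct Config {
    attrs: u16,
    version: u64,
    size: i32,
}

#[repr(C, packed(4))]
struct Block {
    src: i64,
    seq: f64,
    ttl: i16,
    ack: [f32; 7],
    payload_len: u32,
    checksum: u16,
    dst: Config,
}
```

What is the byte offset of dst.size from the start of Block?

Config: @0: attrs [2B, align 2] → 2; +6 pad (align 8); @8: version [8B, align 8] → 16; @16: size [4B, align 4] → 20; +4 tail pad (align 8); size 24, align 8
@0: src [8B, align 4] → 8
@8: seq [8B, align 4] → 16
@16: ttl [2B, align 2] → 18
+2 pad (align 4)
@20: ack [28B, align 4] → 48
@48: payload_len [4B, align 4] → 52
@52: checksum [2B, align 2] → 54
+2 pad (align 4)
@56: dst [24B, align 4] → 80
within Config: size at 16
56 + 16 = 72

72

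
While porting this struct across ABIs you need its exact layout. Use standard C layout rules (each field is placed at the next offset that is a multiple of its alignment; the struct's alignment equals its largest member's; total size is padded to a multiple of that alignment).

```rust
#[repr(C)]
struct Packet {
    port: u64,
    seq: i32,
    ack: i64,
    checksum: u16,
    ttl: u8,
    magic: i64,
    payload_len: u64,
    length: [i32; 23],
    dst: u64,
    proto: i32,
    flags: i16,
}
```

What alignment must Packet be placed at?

member alignments: port=8, seq=4, ack=8, checksum=2, ttl=1, magic=8, payload_len=8, length=4, dst=8, proto=4, flags=2
max = 8

8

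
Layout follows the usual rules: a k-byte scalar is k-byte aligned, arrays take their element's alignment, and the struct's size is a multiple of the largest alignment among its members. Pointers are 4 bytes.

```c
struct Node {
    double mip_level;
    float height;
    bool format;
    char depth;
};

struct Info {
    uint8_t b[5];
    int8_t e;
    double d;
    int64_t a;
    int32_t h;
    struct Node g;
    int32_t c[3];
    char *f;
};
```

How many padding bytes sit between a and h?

0

Node: @0: mip_level [8B, align 8] → 8; @8: height [4B, align 4] → 12; @12: format [1B, align 1] → 13; @13: depth [1B, align 1] → 14; +2 tail pad (align 8); size 16, align 8
@0: b [5B, align 1] → 5
@5: e [1B, align 1] → 6
+2 pad (align 8)
@8: d [8B, align 8] → 16
@16: a [8B, align 8] → 24
@24: h [4B, align 4] → 28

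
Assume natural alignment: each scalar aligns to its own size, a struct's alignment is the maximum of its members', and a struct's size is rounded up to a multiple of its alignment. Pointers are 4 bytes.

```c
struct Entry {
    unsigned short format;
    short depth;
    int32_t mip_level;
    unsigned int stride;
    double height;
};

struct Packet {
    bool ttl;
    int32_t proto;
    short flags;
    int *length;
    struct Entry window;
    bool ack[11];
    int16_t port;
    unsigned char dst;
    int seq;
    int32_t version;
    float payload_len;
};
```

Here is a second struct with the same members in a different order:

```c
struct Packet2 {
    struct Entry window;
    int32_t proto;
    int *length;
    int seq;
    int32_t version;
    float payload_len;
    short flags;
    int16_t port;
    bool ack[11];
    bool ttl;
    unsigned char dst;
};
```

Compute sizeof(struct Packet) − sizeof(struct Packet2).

8

Entry: @0: format [2B, align 2] → 2; @2: depth [2B, align 2] → 4; @4: mip_level [4B, align 4] → 8; @8: stride [4B, align 4] → 12; +4 pad (align 8); @16: height [8B, align 8] → 24; size 24, align 8
@0: ttl [1B, align 1] → 1
+3 pad (align 4)
@4: proto [4B, align 4] → 8
@8: flags [2B, align 2] → 10
+2 pad (align 4)
@12: length [4B, align 4] → 16
@16: window [24B, align 8] → 40
@40: ack [11B, align 1] → 51
+1 pad (align 2)
@52: port [2B, align 2] → 54
@54: dst [1B, align 1] → 55
+1 pad (align 4)
@56: seq [4B, align 4] → 60
@60: version [4B, align 4] → 64
@64: payload_len [4B, align 4] → 68
+4 tail pad (align 8)
size 72, align 8
— Packet2 —
@0: window [24B, align 8] → 24
@24: proto [4B, align 4] → 28
@28: length [4B, align 4] → 32
@32: seq [4B, align 4] → 36
@36: version [4B, align 4] → 40
@40: payload_len [4B, align 4] → 44
@44: flags [2B, align 2] → 46
@46: port [2B, align 2] → 48
@48: ack [11B, align 1] → 59
@59: ttl [1B, align 1] → 60
@60: dst [1B, align 1] → 61
+3 tail pad (align 8)
size 64, align 8
72 − 64 = 8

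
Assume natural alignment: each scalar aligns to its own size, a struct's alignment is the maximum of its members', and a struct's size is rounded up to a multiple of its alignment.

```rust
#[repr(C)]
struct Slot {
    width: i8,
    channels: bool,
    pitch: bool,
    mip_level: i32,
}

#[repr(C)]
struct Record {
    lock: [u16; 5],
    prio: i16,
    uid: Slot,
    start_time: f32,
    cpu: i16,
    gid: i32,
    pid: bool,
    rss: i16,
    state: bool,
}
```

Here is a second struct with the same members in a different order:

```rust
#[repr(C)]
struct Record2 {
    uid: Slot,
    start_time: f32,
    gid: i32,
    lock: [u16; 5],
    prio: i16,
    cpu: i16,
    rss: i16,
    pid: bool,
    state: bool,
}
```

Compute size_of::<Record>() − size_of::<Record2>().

4

Slot: width at 0 (size 1, align 1) → ends 1; channels at 1 (size 1, align 1) → ends 2; pitch at 2 (size 1, align 1) → ends 3; pad 1 to align 4 for mip_level; mip_level at 4 (size 4, align 4) → ends 8; total 8 bytes, alignment 4
lock at 0 (size 10, align 2) → ends 10
prio at 10 (size 2, align 2) → ends 12
uid at 12 (size 8, align 4) → ends 20
start_time at 20 (size 4, align 4) → ends 24
cpu at 24 (size 2, align 2) → ends 26
pad 2 to align 4 for gid
gid at 28 (size 4, align 4) → ends 32
pid at 32 (size 1, align 1) → ends 33
pad 1 to align 2 for rss
rss at 34 (size 2, align 2) → ends 36
state at 36 (size 1, align 1) → ends 37
tail pad 3 to reach multiple of 4
total 40 bytes, alignment 4
— Record2 —
uid at 0 (size 8, align 4) → ends 8
start_time at 8 (size 4, align 4) → ends 12
gid at 12 (size 4, align 4) → ends 16
lock at 16 (size 10, align 2) → ends 26
prio at 26 (size 2, align 2) → ends 28
cpu at 28 (size 2, align 2) → ends 30
rss at 30 (size 2, align 2) → ends 32
pid at 32 (size 1, align 1) → ends 33
state at 33 (size 1, align 1) → ends 34
tail pad 2 to reach multiple of 4
total 36 bytes, alignment 4
40 − 36 = 4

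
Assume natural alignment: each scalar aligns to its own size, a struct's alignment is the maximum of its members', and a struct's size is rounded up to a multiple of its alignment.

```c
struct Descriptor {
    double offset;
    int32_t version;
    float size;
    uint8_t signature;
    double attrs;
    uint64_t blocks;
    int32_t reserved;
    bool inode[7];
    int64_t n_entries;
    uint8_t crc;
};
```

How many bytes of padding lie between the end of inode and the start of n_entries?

5

0..8  offset  (8B, 8-aligned)
8..12  version  (4B, 4-aligned)
12..16  size  (4B, 4-aligned)
16..17  signature  (1B, 1-aligned)
17..24  -- padding (7B)
24..32  attrs  (8B, 8-aligned)
32..40  blocks  (8B, 8-aligned)
40..44  reserved  (4B, 4-aligned)
44..51  inode  (7B, 1-aligned)
51..56  -- padding (5B)
56..64  n_entries  (8B, 8-aligned)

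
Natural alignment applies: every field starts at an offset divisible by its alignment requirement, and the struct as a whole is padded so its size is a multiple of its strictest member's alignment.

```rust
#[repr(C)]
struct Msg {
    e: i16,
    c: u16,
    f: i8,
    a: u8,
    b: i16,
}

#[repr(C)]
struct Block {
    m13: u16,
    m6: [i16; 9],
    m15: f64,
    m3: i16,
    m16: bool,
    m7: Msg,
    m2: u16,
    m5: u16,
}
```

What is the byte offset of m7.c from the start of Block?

Msg: e at 0 (size 2, align 2) → ends 2; c at 2 (size 2, align 2) → ends 4; f at 4 (size 1, align 1) → ends 5; a at 5 (size 1, align 1) → ends 6; b at 6 (size 2, align 2) → ends 8; total 8 bytes, alignment 2
m13 at 0 (size 2, align 2) → ends 2
m6 at 2 (size 18, align 2) → ends 20
pad 4 to align 8 for m15
m15 at 24 (size 8, align 8) → ends 32
m3 at 32 (size 2, align 2) → ends 34
m16 at 34 (size 1, align 1) → ends 35
pad 1 to align 2 for m7
m7 at 36 (size 8, align 2) → ends 44
within Msg: c at 2
36 + 2 = 38

38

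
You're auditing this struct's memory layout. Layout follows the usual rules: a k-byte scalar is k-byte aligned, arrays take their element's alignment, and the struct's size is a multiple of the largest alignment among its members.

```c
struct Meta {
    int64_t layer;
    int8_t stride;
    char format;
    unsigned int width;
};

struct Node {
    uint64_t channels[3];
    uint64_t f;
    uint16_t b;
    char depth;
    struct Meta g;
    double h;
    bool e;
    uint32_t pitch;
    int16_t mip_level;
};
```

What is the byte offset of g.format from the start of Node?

49

Meta: 0..8  layer  (8B, 8-aligned); 8..9  stride  (1B, 1-aligned); 9..10  format  (1B, 1-aligned); 10..12  -- padding (2B); 12..16  width  (4B, 4-aligned); sizeof = 16, alignof = 8
0..24  channels  (24B, 8-aligned)
24..32  f  (8B, 8-aligned)
32..34  b  (2B, 2-aligned)
34..35  depth  (1B, 1-aligned)
35..40  -- padding (5B)
40..56  g  (16B, 8-aligned)
within Meta: format at 9
40 + 9 = 49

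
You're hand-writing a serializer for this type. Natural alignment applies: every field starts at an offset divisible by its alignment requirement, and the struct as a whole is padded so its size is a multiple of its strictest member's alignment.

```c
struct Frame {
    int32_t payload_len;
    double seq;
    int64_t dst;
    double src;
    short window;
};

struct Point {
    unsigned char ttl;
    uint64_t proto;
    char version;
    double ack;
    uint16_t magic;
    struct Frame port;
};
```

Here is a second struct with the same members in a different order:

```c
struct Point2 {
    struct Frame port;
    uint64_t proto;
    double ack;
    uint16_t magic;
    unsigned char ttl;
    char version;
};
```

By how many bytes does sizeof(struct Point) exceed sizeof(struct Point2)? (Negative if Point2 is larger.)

Frame: payload_len at 0 (size 4, align 4) → ends 4; pad 4 to align 8 for seq; seq at 8 (size 8, align 8) → ends 16; dst at 16 (size 8, align 8) → ends 24; src at 24 (size 8, align 8) → ends 32; window at 32 (size 2, align 2) → ends 34; tail pad 6 to reach multiple of 8; total 40 bytes, alignment 8
ttl at 0 (size 1, align 1) → ends 1
pad 7 to align 8 for proto
proto at 8 (size 8, align 8) → ends 16
version at 16 (size 1, align 1) → ends 17
pad 7 to align 8 for ack
ack at 24 (size 8, align 8) → ends 32
magic at 32 (size 2, align 2) → ends 34
pad 6 to align 8 for port
port at 40 (size 40, align 8) → ends 80
total 80 bytes, alignment 8
— Point2 —
port at 0 (size 40, align 8) → ends 40
proto at 40 (size 8, align 8) → ends 48
ack at 48 (size 8, align 8) → ends 56
magic at 56 (size 2, align 2) → ends 58
ttl at 58 (size 1, align 1) → ends 59
version at 59 (size 1, align 1) → ends 60
tail pad 4 to reach multiple of 8
total 64 bytes, alignment 8
80 − 64 = 16

16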